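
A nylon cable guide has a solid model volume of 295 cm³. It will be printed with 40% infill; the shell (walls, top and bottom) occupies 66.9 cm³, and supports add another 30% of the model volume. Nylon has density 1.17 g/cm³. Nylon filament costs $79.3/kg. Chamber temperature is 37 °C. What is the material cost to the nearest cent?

$22.88

Infill region: 295 − 66.9 → 228.1 cm³.
Deposited infill = 0.40 × 228.1 = 91.24 cm³.
Support = 0.30 × 295, so 88.5 cm³.
Total extruded = 66.9 + 91.24 + 88.5, so 246.64 cm³.
Mass: 246.64 × 1.17 → 288.5688 g.
At $79.3/kg: 288.5688/1000 × 79.3 = $22.88.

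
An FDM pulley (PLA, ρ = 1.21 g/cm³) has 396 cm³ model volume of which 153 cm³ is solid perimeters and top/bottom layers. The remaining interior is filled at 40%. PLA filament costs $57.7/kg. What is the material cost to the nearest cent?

$17.47

Interior volume = 396 − 153 = 243 cm³.
Infill volume: 0.40 × 243 → 97.2 cm³.
Deposited volume = 153 + 97.2, so 250.2 cm³.
Mass = 250.2 × 1.21 = 302.742 g.
Cost = 302.742 g / 1000 × $57.7/kg = $17.47.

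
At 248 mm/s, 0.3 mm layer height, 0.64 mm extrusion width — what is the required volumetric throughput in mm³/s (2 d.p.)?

47.62

A = 0.3 × 0.64 = 0.192 mm².
Q = v·A = 248 × 0.192 = 47.62 mm³/s.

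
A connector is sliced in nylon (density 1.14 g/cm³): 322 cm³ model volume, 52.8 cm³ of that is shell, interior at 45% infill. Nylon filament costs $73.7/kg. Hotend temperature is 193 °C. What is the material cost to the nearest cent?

$14.61

Infill region: 322 − 52.8 → 269.2 cm³.
Deposited infill = 0.45 × 269.2 = 121.14 cm³.
Deposited volume = 52.8 + 121.14 = 173.94 cm³.
Mass: 173.94 × 1.14 → 198.2916 g.
Cost = 198.2916 g / 1000 × $73.7/kg = $14.61.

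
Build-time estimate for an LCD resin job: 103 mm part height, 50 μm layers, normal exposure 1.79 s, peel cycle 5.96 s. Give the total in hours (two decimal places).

Layer count = ceil(103 / 0.05) = 2060.
Cycle time = 1.79 + 5.96, so 7.75 s.
Build time: 2060 × 7.75 s = 15965 s, i.e. 4.43 hours.

4.43 hours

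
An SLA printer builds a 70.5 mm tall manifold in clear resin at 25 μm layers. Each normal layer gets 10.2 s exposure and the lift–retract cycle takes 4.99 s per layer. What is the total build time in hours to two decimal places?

11.90 hours

Number of layers: 70.5 / 0.025 → 2820 (rounded up).
Cycle time = 10.2 + 4.99, so 15.19 s.
Build time: 2820 × 15.19 s = 42835.8 s, i.e. 11.90 hours.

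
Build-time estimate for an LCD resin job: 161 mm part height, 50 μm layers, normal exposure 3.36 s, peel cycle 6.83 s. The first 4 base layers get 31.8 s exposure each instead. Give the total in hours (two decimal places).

9.15 hours

Layer count = ceil(161 / 0.05) = 3220.
Bottom layers = 4 × (31.8 + 6.83) = 154.52 s.
Regular layers = 3216 × (3.36 + 6.83) = 32771.04 s.
Total = 154.52 + 32771.04 = 32925.56 s = 9.15 hours.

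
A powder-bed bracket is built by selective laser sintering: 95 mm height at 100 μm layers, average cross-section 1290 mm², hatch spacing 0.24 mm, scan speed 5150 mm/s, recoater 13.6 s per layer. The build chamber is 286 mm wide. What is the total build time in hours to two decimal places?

3.86 hours

Layers = ⌈95/0.1⌉ = 950.
Scan path per layer = 1290 / 0.24, so 5375 mm.
Scan time per layer: 5375 / 5150 → 1.0437 s.
Per-layer time = 1.0437 + 13.6 = 14.6437 s.
Total: 950 × 14.6437 s = 13911.515 s → 3.86 hours.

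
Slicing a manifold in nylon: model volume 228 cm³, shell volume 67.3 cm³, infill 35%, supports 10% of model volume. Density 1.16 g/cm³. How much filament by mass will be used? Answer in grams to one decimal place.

Interior volume = 228 − 67.3, so 160.7 cm³.
Infill volume = 0.35 × 160.7 = 56.245 cm³.
Support = 0.10 × 228 = 22.8 cm³.
Total printed volume: 67.3 + 56.245 + 22.8 → 146.345 cm³.
Mass = 146.345 × 1.16 = 169.7602 g.

169.8 g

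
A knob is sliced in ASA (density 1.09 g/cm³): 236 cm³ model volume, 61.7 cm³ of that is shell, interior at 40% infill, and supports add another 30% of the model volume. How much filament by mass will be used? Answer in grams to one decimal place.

Infill region: 236 − 61.7 → 174.3 cm³.
Infill volume: 0.40 × 174.3 → 69.72 cm³.
Support = 0.30 × 236 = 70.8 cm³.
Deposited volume = 61.7 + 69.72 + 70.8, so 202.22 cm³.
Mass = 202.22 × 1.09, so 220.4198 g.

220.4 g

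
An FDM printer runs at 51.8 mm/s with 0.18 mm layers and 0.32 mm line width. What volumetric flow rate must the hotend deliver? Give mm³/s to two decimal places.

2.98

Extrusion cross-section = 0.18 × 0.32 = 0.0576 mm².
Volumetric flow = 51.8 × 0.0576 = 2.98 mm³/s.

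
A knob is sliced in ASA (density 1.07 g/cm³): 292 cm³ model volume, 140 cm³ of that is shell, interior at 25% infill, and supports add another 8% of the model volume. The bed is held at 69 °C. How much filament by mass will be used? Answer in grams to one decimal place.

Volume inside the shell: 292 − 140 → 152 cm³.
Deposited infill = 0.25 × 152, so 38 cm³.
Support: 0.08 × 292 → 23.36 cm³.
Total printed volume = 140 + 38 + 23.36, so 201.36 cm³.
Mass = 201.36 × 1.07, so 215.4552 g.

215.5 g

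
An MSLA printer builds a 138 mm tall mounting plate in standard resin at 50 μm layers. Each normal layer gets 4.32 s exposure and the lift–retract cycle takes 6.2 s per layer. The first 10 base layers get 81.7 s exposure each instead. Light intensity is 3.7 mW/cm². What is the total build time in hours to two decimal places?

8.28 hours

Number of layers: 138 / 0.05 → 2760 (rounded up).
Burn-in layers: 10 × (81.7 + 6.2) → 879 s.
Regular layers: 2750 × (4.32 + 6.2) → 28930 s.
Sum: 879 + 28930 = 29809 s → 8.28 hours.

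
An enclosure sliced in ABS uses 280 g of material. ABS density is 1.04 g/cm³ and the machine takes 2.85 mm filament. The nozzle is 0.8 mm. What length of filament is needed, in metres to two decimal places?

Extruded volume: 280/1.04 = 269.2308 cm³ (269230.8 mm³).
Cross-section of 2.85 mm filament: π·(2.85/2)² = 6.3794 mm².
L = V/A = 269230.8/6.3794 = 42203.15 mm → 42.20 m.

42.20 m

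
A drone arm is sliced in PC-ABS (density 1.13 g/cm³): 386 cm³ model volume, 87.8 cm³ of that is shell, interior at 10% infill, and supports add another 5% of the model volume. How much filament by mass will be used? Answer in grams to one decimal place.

Interior volume = 386 − 87.8 = 298.2 cm³.
Infill deposited = 0.10 × 298.2 = 29.82 cm³.
Support: 0.05 × 386 → 19.3 cm³.
Deposited volume: 87.8 + 29.82 + 19.3 → 136.92 cm³.
Mass = 136.92 × 1.13, so 154.7196 g.

154.7 g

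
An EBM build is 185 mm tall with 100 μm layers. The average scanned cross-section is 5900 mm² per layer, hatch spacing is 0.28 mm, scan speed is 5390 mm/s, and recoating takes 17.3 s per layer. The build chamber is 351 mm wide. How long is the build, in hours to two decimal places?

10.90 hours

Number of layers: 185 / 0.1 → 1850 (rounded up).
Scan path per layer = 5900 / 0.28, so 21071.4 mm.
Per-layer scan time: 21071.4 / 5390 → 3.9094 s.
Per-layer time = 3.9094 + 17.3 = 21.2094 s.
Total: 1850 × 21.2094 s = 39237.39 s → 10.90 hours.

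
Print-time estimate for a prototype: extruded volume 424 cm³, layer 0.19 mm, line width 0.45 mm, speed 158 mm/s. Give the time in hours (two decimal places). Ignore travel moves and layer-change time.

8.72 hours

Line area = 0.19 × 0.45 = 0.0855 mm².
Path length: 424000 mm³ / 0.0855 mm² → 4959064.3 mm.
Time extruding: 4959064.3 / 158 → 31386.5 s.
Converting: 31386.5 s = 8.72 hours.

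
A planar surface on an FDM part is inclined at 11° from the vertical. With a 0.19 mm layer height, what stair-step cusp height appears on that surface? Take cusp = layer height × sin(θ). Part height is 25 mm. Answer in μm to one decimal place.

36.3 μm

Cusp = layer height × sin(11°) = 0.19 × 0.1908 = 0.036252 mm = 36.3 μm.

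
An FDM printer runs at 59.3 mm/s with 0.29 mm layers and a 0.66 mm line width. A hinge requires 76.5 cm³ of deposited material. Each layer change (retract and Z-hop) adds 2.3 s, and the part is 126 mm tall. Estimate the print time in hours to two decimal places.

2.15 hours

Extrusion cross-section = 0.29 × 0.66, so 0.1914 mm².
Total extruded path = 76500/0.1914 = 399686.5 mm.
Print-move time = 399686.5 / 59.3, so 6740.1 s.
Layer count = ceil(126 / 0.29) = 435.
Layer-change overhead = 435 × 2.3, so 1000.5 s.
Altogether 6740.1 + 1000.5 = 7740.6 s, i.e. 2.15 hours.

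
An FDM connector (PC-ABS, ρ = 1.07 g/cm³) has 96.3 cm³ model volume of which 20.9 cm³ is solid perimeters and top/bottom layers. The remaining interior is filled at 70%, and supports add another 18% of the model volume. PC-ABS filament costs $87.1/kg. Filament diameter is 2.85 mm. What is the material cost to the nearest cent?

Infill region: 96.3 − 20.9 → 75.4 cm³.
Infill deposited = 0.70 × 75.4 = 52.78 cm³.
Support: 0.18 × 96.3 → 17.334 cm³.
Total printed volume = 20.9 + 52.78 + 17.334, so 91.014 cm³.
Mass = 91.014 × 1.07 = 97.38498 g.
At $87.1/kg: 97.38498/1000 × 87.1 = $8.48.

$8.48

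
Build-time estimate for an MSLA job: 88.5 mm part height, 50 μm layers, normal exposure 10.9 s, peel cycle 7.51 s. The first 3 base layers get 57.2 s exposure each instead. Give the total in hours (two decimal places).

Layers = ⌈88.5/0.05⌉ = 1770.
Base layers = 3 × (57.2 + 7.51), so 194.13 s.
Remaining layers = 1767 × (10.9 + 7.51), so 32530.47 s.
Total = 194.13 + 32530.47 = 32724.6 s = 9.09 hours.

9.09 hours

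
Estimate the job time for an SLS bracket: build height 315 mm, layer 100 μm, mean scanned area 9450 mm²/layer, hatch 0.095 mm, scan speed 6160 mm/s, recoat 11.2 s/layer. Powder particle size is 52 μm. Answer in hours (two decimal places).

Number of layers: 315 / 0.1 → 3150 (rounded up).
Per-layer scan distance = 9450 / 0.095, so 99473.7 mm.
Scan time per layer: 99473.7 / 6160 → 16.1483 s.
Per-layer time = 16.1483 + 11.2 = 27.3483 s.
3150 layers × 27.3483 s/layer = 86147.145 s, i.e. 23.93 hours.

23.93 hours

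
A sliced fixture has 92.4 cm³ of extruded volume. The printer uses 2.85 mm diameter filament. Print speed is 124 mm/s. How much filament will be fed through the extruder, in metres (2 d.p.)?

14.48 m

A = π r² = π × 1.425² = 6.3794 mm².
Length = 92.4 cm³ / 6.3794 mm² = 92400 / 6.3794 = 14484.12 mm = 14.48 m.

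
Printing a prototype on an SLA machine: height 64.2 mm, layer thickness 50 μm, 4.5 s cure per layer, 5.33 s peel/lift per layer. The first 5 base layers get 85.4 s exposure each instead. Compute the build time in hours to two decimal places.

3.62 hours

Number of layers: 64.2 / 0.05 → 1284 (rounded up).
Base layers = 5 × (85.4 + 5.33) = 453.65 s.
Remaining layers = 1279 × (4.5 + 5.33), so 12572.57 s.
Sum: 453.65 + 12572.57 = 13026.22 s → 3.62 hours.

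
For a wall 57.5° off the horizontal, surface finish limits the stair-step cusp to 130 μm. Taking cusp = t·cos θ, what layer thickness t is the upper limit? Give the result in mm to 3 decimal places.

t = h_c / cos θ = 0.13 / 0.5373 = 0.242 mm.

0.242 mm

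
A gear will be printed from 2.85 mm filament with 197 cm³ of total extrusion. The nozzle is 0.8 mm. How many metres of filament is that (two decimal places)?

Cross-section of 2.85 mm filament: π·(2.85/2)² = 6.3794 mm².
L = 197000 mm³ / 6.3794 mm² = 30880.65 mm, i.e. 30.88 m.

30.88 m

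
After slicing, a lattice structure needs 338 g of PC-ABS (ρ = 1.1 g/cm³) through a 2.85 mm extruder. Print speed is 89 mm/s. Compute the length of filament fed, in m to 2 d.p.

Volume = 338 g / 1.1 g·cm⁻³ = 307.2727 cm³ = 307272.7 mm³.
Filament cross-section = π × (2.85/2)² = 6.3794 mm².
Length = 307272.7 / 6.3794 = 48166.39 mm = 48.17 m.

48.17 m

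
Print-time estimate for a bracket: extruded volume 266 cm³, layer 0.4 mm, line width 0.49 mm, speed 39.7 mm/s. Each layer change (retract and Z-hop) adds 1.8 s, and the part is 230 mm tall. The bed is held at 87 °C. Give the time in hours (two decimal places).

9.78 hours

Extrusion cross-section = 0.4 × 0.49, so 0.196 mm².
Total extruded path = 266000/0.196 = 1357142.9 mm.
Print-move time = 1357142.9 / 39.7 = 34185 s.
Number of layers: 230 / 0.4 → 575 (rounded up).
Z-hop total: 575 × 1.8 → 1035 s.
Altogether 34185 + 1035 = 35220 s, i.e. 9.78 hours.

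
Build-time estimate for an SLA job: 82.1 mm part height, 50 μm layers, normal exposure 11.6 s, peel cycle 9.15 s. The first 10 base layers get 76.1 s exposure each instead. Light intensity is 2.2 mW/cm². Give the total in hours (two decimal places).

9.64 hours

Number of layers: 82.1 / 0.05 → 1642 (rounded up).
Base layers: 10 × (76.1 + 9.15) → 852.5 s.
Normal layers = 1632 × (11.6 + 9.15) = 33864 s.
Sum: 852.5 + 33864 = 34716.5 s → 9.64 hours.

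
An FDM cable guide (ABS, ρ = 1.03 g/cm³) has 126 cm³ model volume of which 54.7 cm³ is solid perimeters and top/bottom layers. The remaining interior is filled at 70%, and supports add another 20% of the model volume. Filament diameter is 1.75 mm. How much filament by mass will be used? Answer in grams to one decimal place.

133.7 g

Interior volume: 126 − 54.7 → 71.3 cm³.
Deposited infill = 0.70 × 71.3, so 49.91 cm³.
Support = 0.20 × 126, so 25.2 cm³.
Deposited volume = 54.7 + 49.91 + 25.2 = 129.81 cm³.
Mass = 129.81 × 1.03 = 133.7043 g.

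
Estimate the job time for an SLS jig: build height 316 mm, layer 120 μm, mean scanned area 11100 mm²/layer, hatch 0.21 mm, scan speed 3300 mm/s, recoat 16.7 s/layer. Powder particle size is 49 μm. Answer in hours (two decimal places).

23.94 hours

Layer count = ceil(316 / 0.12) = 2634.
Per-layer scan distance = 11100 / 0.21 = 52857.1 mm.
Per-layer scan time = 52857.1 / 3300 = 16.0173 s.
Layer cycle = 16.0173 + 16.7 = 32.7173 s.
Total: 2634 × 32.7173 s = 86177.3682 s → 23.94 hours.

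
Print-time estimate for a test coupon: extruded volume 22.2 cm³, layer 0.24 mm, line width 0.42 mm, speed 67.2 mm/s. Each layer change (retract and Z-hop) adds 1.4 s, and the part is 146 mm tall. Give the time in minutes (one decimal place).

Bead cross-section: 0.24 × 0.42 → 0.1008 mm².
Path length: 22200 mm³ / 0.1008 mm² → 220238.1 mm.
Print-move time: 220238.1 / 67.2 → 3277.4 s.
Layer count = ceil(146 / 0.24) = 609.
Z-hop total: 609 × 1.4 → 852.6 s.
Altogether 3277.4 + 852.6 = 4130 s, i.e. 68.8 minutes.

68.8 minutes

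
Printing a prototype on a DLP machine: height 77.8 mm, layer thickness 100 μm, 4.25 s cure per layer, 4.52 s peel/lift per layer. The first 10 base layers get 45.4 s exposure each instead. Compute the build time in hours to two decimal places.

2.01 hours

Layer count = ceil(77.8 / 0.1) = 778.
Bottom layers = 10 × (45.4 + 4.52), so 499.2 s.
Remaining layers: 768 × (4.25 + 4.52) → 6735.36 s.
Sum: 499.2 + 6735.36 = 7234.56 s → 2.01 hours.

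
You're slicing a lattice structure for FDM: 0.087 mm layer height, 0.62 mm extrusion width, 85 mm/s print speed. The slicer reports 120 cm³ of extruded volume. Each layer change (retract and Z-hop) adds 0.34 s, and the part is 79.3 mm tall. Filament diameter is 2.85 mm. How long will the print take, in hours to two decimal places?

Line area = 0.087 × 0.62, so 0.05394 mm².
Total extruded path = 120000/0.05394 = 2224694.1 mm.
Print-move time = 2224694.1 / 85, so 26172.9 s.
Number of layers: 79.3 / 0.087 → 912 (rounded up).
Z-hop total = 912 × 0.34, so 310.08 s.
Total = 26172.9 + 310.08 = 26482.98 s = 7.36 hours.

7.36 hours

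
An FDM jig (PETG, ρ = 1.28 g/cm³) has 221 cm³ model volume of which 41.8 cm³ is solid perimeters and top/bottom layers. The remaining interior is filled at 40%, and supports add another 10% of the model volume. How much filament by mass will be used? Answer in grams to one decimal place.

173.5 g

Infill region: 221 − 41.8 → 179.2 cm³.
Infill volume = 0.40 × 179.2 = 71.68 cm³.
Support = 0.10 × 221 = 22.1 cm³.
Deposited volume: 41.8 + 71.68 + 22.1 → 135.58 cm³.
Mass = 135.58 × 1.28, so 173.5424 g.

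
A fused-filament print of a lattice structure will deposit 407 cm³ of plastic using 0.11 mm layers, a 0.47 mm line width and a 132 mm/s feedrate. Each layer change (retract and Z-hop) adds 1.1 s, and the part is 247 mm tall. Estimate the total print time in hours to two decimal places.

17.25 hours

Bead cross-section = 0.11 × 0.47 = 0.0517 mm².
Toolpath length = 407 cm³ / 0.0517 mm² = 407000 / 0.0517 = 7872340.4 mm.
Print-move time = 7872340.4 / 132, so 59638.9 s.
Layer count = ceil(247 / 0.11) = 2246.
Layer-change overhead: 2246 × 1.1 → 2470.6 s.
Total = 59638.9 + 2470.6 = 62109.5 s = 17.25 hours.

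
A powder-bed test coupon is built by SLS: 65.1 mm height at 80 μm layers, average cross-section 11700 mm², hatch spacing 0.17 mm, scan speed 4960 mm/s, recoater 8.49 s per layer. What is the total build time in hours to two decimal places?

Layers = ⌈65.1/0.08⌉ = 814.
Per-layer scan distance: 11700 / 0.17 → 68823.5 mm.
Scan time per layer: 68823.5 / 4960 → 13.8757 s.
Per-layer time: 13.8757 + 8.49 → 22.3657 s.
814 layers × 22.3657 s/layer = 18205.6798 s, i.e. 5.06 hours.

5.06 hours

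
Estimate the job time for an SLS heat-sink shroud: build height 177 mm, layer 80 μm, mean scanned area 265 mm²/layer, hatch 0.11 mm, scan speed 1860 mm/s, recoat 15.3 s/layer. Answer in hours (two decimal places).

Layer count = ceil(177 / 0.08) = 2213.
Per-layer scan distance: 265 / 0.11 → 2409.1 mm.
Per-layer scan time = 2409.1 / 1860 = 1.2952 s.
Layer cycle: 1.2952 + 15.3 → 16.5952 s.
Build time = 2213 × 16.5952 = 36725.1776 s = 10.20 hours.

10.20 hours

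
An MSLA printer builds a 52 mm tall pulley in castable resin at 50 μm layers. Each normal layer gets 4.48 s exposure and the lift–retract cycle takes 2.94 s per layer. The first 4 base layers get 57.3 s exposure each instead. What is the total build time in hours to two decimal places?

2.20 hours

Number of layers: 52 / 0.05 → 1040 (rounded up).
Burn-in layers = 4 × (57.3 + 2.94), so 240.96 s.
Regular layers = 1036 × (4.48 + 2.94) = 7687.12 s.
Total = 240.96 + 7687.12 = 7928.08 s = 2.20 hours.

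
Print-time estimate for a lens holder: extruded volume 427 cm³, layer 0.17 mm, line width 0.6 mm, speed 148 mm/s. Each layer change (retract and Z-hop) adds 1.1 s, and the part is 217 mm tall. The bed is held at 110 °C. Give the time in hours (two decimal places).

8.25 hours

Extrusion cross-section: 0.17 × 0.6 → 0.102 mm².
Path length: 427000 mm³ / 0.102 mm² → 4186274.5 mm.
Print-move time: 4186274.5 / 148 → 28285.6 s.
Number of layers: 217 / 0.17 → 1277 (rounded up).
Layer-change overhead = 1277 × 1.1 = 1404.7 s.
Total = 28285.6 + 1404.7 = 29690.3 s = 8.25 hours.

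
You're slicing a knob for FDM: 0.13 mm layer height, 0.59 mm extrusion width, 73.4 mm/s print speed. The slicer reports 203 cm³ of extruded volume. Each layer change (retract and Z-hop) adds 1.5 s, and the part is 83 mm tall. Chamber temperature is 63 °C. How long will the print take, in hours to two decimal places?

10.28 hours

Bead cross-section = 0.13 × 0.59, so 0.0767 mm².
Total extruded path = 203000/0.0767 = 2646675.4 mm.
Print-move time = 2646675.4 / 73.4, so 36058.2 s.
Layer count = ceil(83 / 0.13) = 639.
Z-hop total: 639 × 1.5 → 958.5 s.
Total = 36058.2 + 958.5 = 37016.7 s = 10.28 hours.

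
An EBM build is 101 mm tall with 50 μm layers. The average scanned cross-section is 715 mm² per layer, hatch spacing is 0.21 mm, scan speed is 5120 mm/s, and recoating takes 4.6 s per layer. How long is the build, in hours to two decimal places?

2.95 hours

Number of layers: 101 / 0.05 → 2020 (rounded up).
Per-layer scan distance = 715 / 0.21, so 3404.8 mm.
Per-layer scan time = 3404.8 / 5120, so 0.665 s.
Layer cycle = 0.665 + 4.6, so 5.265 s.
Total: 2020 × 5.265 s = 10635.3 s → 2.95 hours.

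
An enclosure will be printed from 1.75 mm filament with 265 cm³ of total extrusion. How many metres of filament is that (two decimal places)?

110.17 m

Filament cross-section = π × (1.75/2)² = 2.4053 mm².
Length = 265 cm³ / 2.4053 mm² = 265000 / 2.4053 = 110173.37 mm = 110.17 m.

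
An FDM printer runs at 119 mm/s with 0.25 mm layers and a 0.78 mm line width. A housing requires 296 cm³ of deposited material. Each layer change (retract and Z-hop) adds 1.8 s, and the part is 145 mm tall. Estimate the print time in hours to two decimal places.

Bead cross-section = 0.25 × 0.78 = 0.195 mm².
Path length: 296000 mm³ / 0.195 mm² → 1517948.7 mm.
Print-move time: 1517948.7 / 119 → 12755.9 s.
Layers = ⌈145/0.25⌉ = 580.
Non-print overhead = 580 × 1.8 = 1044 s.
Total = 12755.9 + 1044 = 13799.9 s = 3.83 hours.

3.83 hours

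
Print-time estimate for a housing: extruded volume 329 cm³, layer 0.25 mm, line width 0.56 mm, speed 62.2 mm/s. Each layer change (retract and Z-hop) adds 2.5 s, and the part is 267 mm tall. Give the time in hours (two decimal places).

11.24 hours

Line area = 0.25 × 0.56 = 0.14 mm².
Total extruded path = 329000/0.14 = 2350000 mm.
Extrusion time: 2350000 / 62.2 → 37781.4 s.
Number of layers: 267 / 0.25 → 1068 (rounded up).
Layer-change overhead = 1068 × 2.5 = 2670 s.
Total = 37781.4 + 2670 = 40451.4 s = 11.24 hours.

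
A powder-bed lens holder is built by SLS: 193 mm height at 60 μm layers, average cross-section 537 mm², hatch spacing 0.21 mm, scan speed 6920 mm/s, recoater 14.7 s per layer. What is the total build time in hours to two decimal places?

13.47 hours

Layers = ⌈193/0.06⌉ = 3217.
Scan path per layer: 537 / 0.21 → 2557.1 mm.
Per-layer scan time = 2557.1 / 6920 = 0.3695 s.
Time per layer = 0.3695 + 14.7 = 15.0695 s.
Build time = 3217 × 15.0695 = 48478.5815 s = 13.47 hours.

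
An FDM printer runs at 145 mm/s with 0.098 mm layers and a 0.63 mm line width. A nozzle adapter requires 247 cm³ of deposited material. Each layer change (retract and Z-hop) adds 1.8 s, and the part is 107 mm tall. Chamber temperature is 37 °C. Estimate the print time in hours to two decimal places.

8.21 hours

Bead cross-section: 0.098 × 0.63 → 0.06174 mm².
Path length: 247000 mm³ / 0.06174 mm² → 4000647.9 mm.
Time extruding = 4000647.9 / 145 = 27590.7 s.
Layers = ⌈107/0.098⌉ = 1092.
Z-hop total: 1092 × 1.8 → 1965.6 s.
Total = 27590.7 + 1965.6 = 29556.3 s = 8.21 hours.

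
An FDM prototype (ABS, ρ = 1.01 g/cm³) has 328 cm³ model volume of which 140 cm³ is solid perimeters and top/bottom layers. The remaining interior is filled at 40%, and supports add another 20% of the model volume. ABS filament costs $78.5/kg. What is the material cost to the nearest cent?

$22.26

Interior volume = 328 − 140, so 188 cm³.
Infill volume: 0.40 × 188 → 75.2 cm³.
Support = 0.20 × 328 = 65.6 cm³.
Deposited volume = 140 + 75.2 + 65.6 = 280.8 cm³.
Mass = 280.8 × 1.01 = 283.608 g.
Cost = 283.608 g / 1000 × $78.5/kg = $22.26.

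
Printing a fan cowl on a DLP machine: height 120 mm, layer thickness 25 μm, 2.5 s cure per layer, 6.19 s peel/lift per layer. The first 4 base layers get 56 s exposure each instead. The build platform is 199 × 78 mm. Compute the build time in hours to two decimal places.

11.65 hours

Layers = ⌈120/0.025⌉ = 4800.
Burn-in layers = 4 × (56 + 6.19), so 248.76 s.
Normal layers = 4796 × (2.5 + 6.19), so 41677.24 s.
Total = 248.76 + 41677.24 = 41926 s = 11.65 hours.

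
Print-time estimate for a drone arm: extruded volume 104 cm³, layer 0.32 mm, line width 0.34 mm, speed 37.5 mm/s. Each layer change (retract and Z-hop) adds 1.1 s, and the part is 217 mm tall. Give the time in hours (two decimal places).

Line area = 0.32 × 0.34 = 0.1088 mm².
Toolpath length = 104 cm³ / 0.1088 mm² = 104000 / 0.1088 = 955882.4 mm.
Time extruding = 955882.4 / 37.5, so 25490.2 s.
Number of layers: 217 / 0.32 → 679 (rounded up).
Layer-change overhead = 679 × 1.1, so 746.9 s.
Altogether 25490.2 + 746.9 = 26237.1 s, i.e. 7.29 hours.

7.29 hours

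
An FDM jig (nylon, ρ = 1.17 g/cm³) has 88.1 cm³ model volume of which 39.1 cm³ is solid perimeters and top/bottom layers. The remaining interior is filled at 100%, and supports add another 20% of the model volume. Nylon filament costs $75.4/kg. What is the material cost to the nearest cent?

Volume inside the shell = 88.1 − 39.1, so 49 cm³.
Infill deposited: 1.00 × 49 → 49 cm³.
Support = 0.20 × 88.1, so 17.62 cm³.
Deposited volume: 39.1 + 49 + 17.62 → 105.72 cm³.
Mass: 105.72 × 1.17 → 123.6924 g.
Cost = 123.6924 g / 1000 × $75.4/kg = $9.33.

$9.33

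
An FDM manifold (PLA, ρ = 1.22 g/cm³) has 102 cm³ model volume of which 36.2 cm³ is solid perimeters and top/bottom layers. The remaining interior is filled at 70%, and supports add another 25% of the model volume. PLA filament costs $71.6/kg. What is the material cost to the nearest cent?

Infill region = 102 − 36.2 = 65.8 cm³.
Infill volume: 0.70 × 65.8 → 46.06 cm³.
Support = 0.25 × 102, so 25.5 cm³.
Total extruded = 36.2 + 46.06 + 25.5, so 107.76 cm³.
Mass = 107.76 × 1.22 = 131.4672 g.
Cost = 131.4672 g / 1000 × $71.6/kg = $9.41.

$9.41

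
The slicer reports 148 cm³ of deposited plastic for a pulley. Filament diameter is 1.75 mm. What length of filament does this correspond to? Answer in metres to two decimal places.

61.53 m

Filament cross-section = π × (1.75/2)² = 2.4053 mm².
Length = 148 cm³ / 2.4053 mm² = 148000 / 2.4053 = 61530.79 mm = 61.53 m.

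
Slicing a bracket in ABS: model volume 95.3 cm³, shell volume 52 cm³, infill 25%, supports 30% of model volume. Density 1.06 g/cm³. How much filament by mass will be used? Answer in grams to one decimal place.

Infill region = 95.3 − 52 = 43.3 cm³.
Deposited infill = 0.25 × 43.3 = 10.825 cm³.
Support = 0.30 × 95.3, so 28.59 cm³.
Total printed volume = 52 + 10.825 + 28.59, so 91.415 cm³.
Mass = 91.415 × 1.06, so 96.8999 g.

96.9 g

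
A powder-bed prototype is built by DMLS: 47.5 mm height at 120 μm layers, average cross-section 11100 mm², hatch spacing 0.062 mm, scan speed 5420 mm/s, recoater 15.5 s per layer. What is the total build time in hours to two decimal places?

5.34 hours

Layer count = ceil(47.5 / 0.12) = 396.
Scan path per layer = 11100 / 0.062 = 179032.3 mm.
Scan time per layer = 179032.3 / 5420, so 33.0318 s.
Per-layer time = 33.0318 + 15.5 = 48.5318 s.
396 layers × 48.5318 s/layer = 19218.5928 s, i.e. 5.34 hours.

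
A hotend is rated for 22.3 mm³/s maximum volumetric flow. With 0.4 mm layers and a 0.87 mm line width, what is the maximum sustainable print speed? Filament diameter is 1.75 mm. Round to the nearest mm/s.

Bead cross-section = 0.4 × 0.87 = 0.348 mm².
Max speed = 22.3 / 0.348 = 64.08 ≈ 64 mm/s.

64 mm/s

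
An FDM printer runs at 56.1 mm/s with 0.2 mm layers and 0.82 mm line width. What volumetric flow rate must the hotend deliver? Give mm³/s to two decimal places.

9.20

A = 0.2 × 0.82, so 0.164 mm².
Q = v·A = 56.1 × 0.164 = 9.20 mm³/s.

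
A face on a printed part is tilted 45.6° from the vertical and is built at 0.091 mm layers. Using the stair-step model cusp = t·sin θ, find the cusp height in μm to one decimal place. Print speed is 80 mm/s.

Cusp = layer height × sin(45.6°) = 0.091 × 0.7145 = 0.06502 mm = 65.0 μm.

65.0 μm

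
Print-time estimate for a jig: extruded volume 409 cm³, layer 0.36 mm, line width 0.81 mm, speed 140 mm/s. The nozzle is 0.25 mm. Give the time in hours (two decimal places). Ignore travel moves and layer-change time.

Line area = 0.36 × 0.81 = 0.2916 mm².
Path length: 409000 mm³ / 0.2916 mm² → 1402606.3 mm.
Time extruding = 1402606.3 / 140, so 10018.6 s.
Converting: 10018.6 s = 2.78 hours.

2.78 hours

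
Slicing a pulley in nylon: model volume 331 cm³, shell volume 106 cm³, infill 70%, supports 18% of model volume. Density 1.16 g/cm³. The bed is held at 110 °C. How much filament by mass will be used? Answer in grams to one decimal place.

374.8 g

Infill region = 331 − 106 = 225 cm³.
Deposited infill = 0.70 × 225 = 157.5 cm³.
Support: 0.18 × 331 → 59.58 cm³.
Total printed volume: 106 + 157.5 + 59.58 → 323.08 cm³.
Mass = 323.08 × 1.16 = 374.7728 g.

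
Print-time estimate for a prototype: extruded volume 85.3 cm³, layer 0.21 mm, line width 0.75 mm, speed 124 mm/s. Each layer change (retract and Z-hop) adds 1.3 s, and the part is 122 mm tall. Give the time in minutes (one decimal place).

Line area = 0.21 × 0.75, so 0.1575 mm².
Total extruded path = 85300/0.1575 = 541587.3 mm.
Time extruding = 541587.3 / 124, so 4367.6 s.
Layer count = ceil(122 / 0.21) = 581.
Layer-change overhead = 581 × 1.3, so 755.3 s.
Altogether 4367.6 + 755.3 = 5122.9 s, i.e. 85.4 minutes.

85.4 minutes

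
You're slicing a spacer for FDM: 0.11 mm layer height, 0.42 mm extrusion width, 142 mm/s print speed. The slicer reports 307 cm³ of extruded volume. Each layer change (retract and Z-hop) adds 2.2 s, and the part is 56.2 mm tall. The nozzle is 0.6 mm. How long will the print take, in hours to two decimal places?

Bead cross-section: 0.11 × 0.42 → 0.0462 mm².
Path length: 307000 mm³ / 0.0462 mm² → 6645021.6 mm.
Time extruding = 6645021.6 / 142, so 46795.9 s.
Number of layers: 56.2 / 0.11 → 511 (rounded up).
Layer-change overhead: 511 × 2.2 → 1124.2 s.
Altogether 46795.9 + 1124.2 = 47920.1 s, i.e. 13.31 hours.

13.31 hours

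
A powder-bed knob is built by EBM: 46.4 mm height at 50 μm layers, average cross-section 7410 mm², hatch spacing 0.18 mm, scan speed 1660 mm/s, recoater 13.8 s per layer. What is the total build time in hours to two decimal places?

Layer count = ceil(46.4 / 0.05) = 928.
Scan path per layer: 7410 / 0.18 → 41166.7 mm.
Per-layer scan time = 41166.7 / 1660 = 24.7992 s.
Layer cycle = 24.7992 + 13.8, so 38.5992 s.
Total: 928 × 38.5992 s = 35820.0576 s → 9.95 hours.

9.95 hours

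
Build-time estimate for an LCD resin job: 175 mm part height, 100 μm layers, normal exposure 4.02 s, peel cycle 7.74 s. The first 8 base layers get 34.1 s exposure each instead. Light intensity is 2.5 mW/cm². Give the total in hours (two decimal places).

Layer count = ceil(175 / 0.1) = 1750.
Bottom layers = 8 × (34.1 + 7.74), so 334.72 s.
Remaining layers = 1742 × (4.02 + 7.74) = 20485.92 s.
Total = 334.72 + 20485.92 = 20820.64 s = 5.78 hours.

5.78 hours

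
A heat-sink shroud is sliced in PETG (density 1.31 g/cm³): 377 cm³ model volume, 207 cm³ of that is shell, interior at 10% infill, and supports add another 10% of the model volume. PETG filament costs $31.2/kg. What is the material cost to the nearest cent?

Interior volume = 377 − 207 = 170 cm³.
Infill volume = 0.10 × 170 = 17 cm³.
Support = 0.10 × 377 = 37.7 cm³.
Deposited volume: 207 + 17 + 37.7 → 261.7 cm³.
Mass = 261.7 × 1.31 = 342.827 g.
At $31.2/kg: 342.827/1000 × 31.2 = $10.70.

$10.70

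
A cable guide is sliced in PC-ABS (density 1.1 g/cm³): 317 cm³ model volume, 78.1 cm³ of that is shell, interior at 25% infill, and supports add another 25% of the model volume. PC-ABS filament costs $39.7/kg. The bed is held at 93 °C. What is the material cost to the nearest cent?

$9.48

Infill region: 317 − 78.1 → 238.9 cm³.
Infill deposited = 0.25 × 238.9, so 59.725 cm³.
Support = 0.25 × 317 = 79.25 cm³.
Total extruded: 78.1 + 59.725 + 79.25 → 217.075 cm³.
Mass = 217.075 × 1.1 = 238.7825 g.
At $39.7/kg: 238.7825/1000 × 39.7 = $9.48.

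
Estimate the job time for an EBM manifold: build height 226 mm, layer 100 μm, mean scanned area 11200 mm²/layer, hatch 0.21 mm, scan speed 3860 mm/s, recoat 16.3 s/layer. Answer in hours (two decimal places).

18.91 hours

Number of layers: 226 / 0.1 → 2260 (rounded up).
Hatch length per layer = 11200 / 0.21, so 53333.3 mm.
Per-layer scan time: 53333.3 / 3860 → 13.8169 s.
Layer cycle = 13.8169 + 16.3 = 30.1169 s.
Build time = 2260 × 30.1169 = 68064.194 s = 18.91 hours.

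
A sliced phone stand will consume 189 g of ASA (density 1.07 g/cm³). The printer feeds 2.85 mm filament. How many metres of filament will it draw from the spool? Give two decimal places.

27.69 m

Volume = 189 g / 1.07 g·cm⁻³ = 176.6355 cm³ = 176635.5 mm³.
Cross-section of 2.85 mm filament: π·(2.85/2)² = 6.3794 mm².
Length = 176635.5 / 6.3794 = 27688.42 mm = 27.69 m.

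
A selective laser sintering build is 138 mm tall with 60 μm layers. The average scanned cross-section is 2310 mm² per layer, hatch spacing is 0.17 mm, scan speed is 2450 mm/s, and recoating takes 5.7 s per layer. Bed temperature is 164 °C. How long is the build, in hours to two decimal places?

Layers = ⌈138/0.06⌉ = 2300.
Scan path per layer: 2310 / 0.17 → 13588.2 mm.
Laser time per layer = 13588.2 / 2450 = 5.5462 s.
Layer cycle: 5.5462 + 5.7 → 11.2462 s.
Total: 2300 × 11.2462 s = 25866.26 s → 7.19 hours.

7.19 hours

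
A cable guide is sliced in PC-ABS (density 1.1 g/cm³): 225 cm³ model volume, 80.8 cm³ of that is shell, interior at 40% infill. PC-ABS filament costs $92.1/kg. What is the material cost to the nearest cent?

$14.03

Volume inside the shell = 225 − 80.8 = 144.2 cm³.
Infill volume = 0.40 × 144.2 = 57.68 cm³.
Total extruded = 80.8 + 57.68, so 138.48 cm³.
Mass: 138.48 × 1.1 → 152.328 g.
Cost = 152.328 g / 1000 × $92.1/kg = $14.03.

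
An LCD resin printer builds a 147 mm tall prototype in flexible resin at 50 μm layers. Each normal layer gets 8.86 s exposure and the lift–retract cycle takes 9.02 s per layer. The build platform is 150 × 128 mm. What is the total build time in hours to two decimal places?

14.60 hours

Layer count = ceil(147 / 0.05) = 2940.
Each layer takes: 8.86 + 9.02 → 17.88 s.
Total = 2940 × 17.88 = 52567.2 s = 14.60 hours.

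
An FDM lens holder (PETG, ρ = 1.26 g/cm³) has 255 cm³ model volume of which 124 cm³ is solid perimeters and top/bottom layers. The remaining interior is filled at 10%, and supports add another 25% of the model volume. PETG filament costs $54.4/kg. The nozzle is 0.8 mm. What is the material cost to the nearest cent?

Volume inside the shell = 255 − 124 = 131 cm³.
Infill deposited: 0.10 × 131 → 13.1 cm³.
Support: 0.25 × 255 → 63.75 cm³.
Deposited volume = 124 + 13.1 + 63.75 = 200.85 cm³.
Mass = 200.85 × 1.26, so 253.071 g.
Cost = 253.071 g / 1000 × $54.4/kg = $13.77.

$13.77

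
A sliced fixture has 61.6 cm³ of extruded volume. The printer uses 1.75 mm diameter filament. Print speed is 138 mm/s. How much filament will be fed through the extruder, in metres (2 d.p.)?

25.61 m

Filament cross-section = π × (1.75/2)² = 2.4053 mm².
L = 61600 mm³ / 2.4053 mm² = 25610.11 mm, i.e. 25.61 m.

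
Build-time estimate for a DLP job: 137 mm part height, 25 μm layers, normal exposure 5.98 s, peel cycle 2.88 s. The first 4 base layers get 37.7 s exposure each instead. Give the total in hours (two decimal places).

13.52 hours

Layer count = ceil(137 / 0.025) = 5480.
Base layers = 4 × (37.7 + 2.88), so 162.32 s.
Normal layers: 5476 × (5.98 + 2.88) → 48517.36 s.
Total = 162.32 + 48517.36 = 48679.68 s = 13.52 hours.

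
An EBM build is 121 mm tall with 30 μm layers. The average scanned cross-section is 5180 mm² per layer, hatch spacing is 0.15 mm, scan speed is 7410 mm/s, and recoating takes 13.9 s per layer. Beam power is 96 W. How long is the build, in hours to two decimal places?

20.80 hours

Layers = ⌈121/0.03⌉ = 4034.
Per-layer scan distance = 5180 / 0.15 = 34533.3 mm.
Scan time per layer: 34533.3 / 7410 → 4.6604 s.
Layer cycle: 4.6604 + 13.9 → 18.5604 s.
Build time = 4034 × 18.5604 = 74872.6536 s = 20.80 hours.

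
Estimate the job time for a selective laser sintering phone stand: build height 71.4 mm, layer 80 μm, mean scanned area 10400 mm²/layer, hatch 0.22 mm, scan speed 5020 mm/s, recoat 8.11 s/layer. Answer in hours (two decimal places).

Layers = ⌈71.4/0.08⌉ = 893.
Scan path per layer: 10400 / 0.22 → 47272.7 mm.
Laser time per layer = 47272.7 / 5020 = 9.4169 s.
Per-layer time = 9.4169 + 8.11 = 17.5269 s.
893 layers × 17.5269 s/layer = 15651.5217 s, i.e. 4.35 hours.

4.35 hours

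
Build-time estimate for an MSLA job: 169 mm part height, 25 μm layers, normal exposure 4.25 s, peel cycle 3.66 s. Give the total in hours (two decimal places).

14.85 hours

Number of layers: 169 / 0.025 → 6760 (rounded up).
Cycle time: 4.25 + 3.66 → 7.91 s.
Total = 6760 × 7.91 = 53471.6 s = 14.85 hours.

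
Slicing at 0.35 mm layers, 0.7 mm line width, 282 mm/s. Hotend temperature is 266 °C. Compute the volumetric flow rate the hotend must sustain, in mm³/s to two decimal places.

69.09

Bead cross-section: 0.35 × 0.7 → 0.245 mm².
Q = v·A = 282 × 0.245 = 69.09 mm³/s.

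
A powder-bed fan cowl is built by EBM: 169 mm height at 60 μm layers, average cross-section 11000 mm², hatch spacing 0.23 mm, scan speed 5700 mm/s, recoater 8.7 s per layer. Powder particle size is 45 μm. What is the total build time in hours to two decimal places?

Layers = ⌈169/0.06⌉ = 2817.
Scan path per layer: 11000 / 0.23 → 47826.1 mm.
Scan time per layer = 47826.1 / 5700 = 8.3905 s.
Per-layer time = 8.3905 + 8.7 = 17.0905 s.
Total: 2817 × 17.0905 s = 48143.9385 s → 13.37 hours.

13.37 hours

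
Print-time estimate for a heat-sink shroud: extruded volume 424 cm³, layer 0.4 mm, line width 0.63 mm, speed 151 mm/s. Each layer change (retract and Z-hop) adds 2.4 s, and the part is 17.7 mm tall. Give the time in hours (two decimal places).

3.13 hours

Line area = 0.4 × 0.63, so 0.252 mm².
Path length: 424000 mm³ / 0.252 mm² → 1682539.7 mm.
Extrusion time = 1682539.7 / 151, so 11142.6 s.
Layers = ⌈17.7/0.4⌉ = 45.
Layer-change overhead: 45 × 2.4 → 108 s.
Altogether 11142.6 + 108 = 11250.6 s, i.e. 3.13 hours.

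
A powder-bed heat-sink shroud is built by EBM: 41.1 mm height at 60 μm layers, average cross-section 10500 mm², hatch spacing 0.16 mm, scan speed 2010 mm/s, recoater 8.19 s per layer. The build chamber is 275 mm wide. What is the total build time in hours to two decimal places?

7.77 hours

Layers = ⌈41.1/0.06⌉ = 685.
Per-layer scan distance: 10500 / 0.16 → 65625 mm.
Per-layer scan time: 65625 / 2010 → 32.6493 s.
Per-layer time: 32.6493 + 8.19 → 40.8393 s.
685 layers × 40.8393 s/layer = 27974.9205 s, i.e. 7.77 hours.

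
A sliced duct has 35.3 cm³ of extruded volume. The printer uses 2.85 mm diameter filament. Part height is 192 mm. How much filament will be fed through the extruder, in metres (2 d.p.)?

Cross-section of 2.85 mm filament: π·(2.85/2)² = 6.3794 mm².
L = 35300 mm³ / 6.3794 mm² = 5533.44 mm, i.e. 5.53 m.

5.53 m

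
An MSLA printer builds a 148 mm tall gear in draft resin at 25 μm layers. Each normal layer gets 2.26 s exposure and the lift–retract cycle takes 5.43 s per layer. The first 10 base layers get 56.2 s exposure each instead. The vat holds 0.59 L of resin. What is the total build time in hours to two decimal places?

12.80 hours

Layers = ⌈148/0.025⌉ = 5920.
Burn-in layers = 10 × (56.2 + 5.43) = 616.3 s.
Normal layers: 5910 × (2.26 + 5.43) → 45447.9 s.
Sum: 616.3 + 45447.9 = 46064.2 s → 12.80 hours.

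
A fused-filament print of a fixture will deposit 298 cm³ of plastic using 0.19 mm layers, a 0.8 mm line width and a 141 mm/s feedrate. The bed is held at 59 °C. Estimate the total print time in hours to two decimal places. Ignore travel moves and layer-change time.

3.86 hours

Extrusion cross-section = 0.19 × 0.8 = 0.152 mm².
Total extruded path = 298000/0.152 = 1960526.3 mm.
Extrusion time = 1960526.3 / 141 = 13904.4 s.
Converting: 13904.4 s = 3.86 hours.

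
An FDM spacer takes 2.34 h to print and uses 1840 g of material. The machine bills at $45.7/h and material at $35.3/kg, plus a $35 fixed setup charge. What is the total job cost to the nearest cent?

Machine cost: 45.7 × 2.34 → $106.938.
Material cost = 35.3 × 1840/1000 = $64.952.
Total = 106.938 + 64.952 + 35 = $206.89.

$206.89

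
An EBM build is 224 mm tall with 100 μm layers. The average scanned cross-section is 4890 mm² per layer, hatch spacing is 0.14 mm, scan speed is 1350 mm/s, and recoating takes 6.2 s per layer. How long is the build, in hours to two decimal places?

Layer count = ceil(224 / 0.1) = 2240.
Hatch length per layer = 4890 / 0.14, so 34928.6 mm.
Scan time per layer = 34928.6 / 1350 = 25.873 s.
Per-layer time = 25.873 + 6.2 = 32.073 s.
2240 layers × 32.073 s/layer = 71843.52 s, i.e. 19.96 hours.

19.96 hours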